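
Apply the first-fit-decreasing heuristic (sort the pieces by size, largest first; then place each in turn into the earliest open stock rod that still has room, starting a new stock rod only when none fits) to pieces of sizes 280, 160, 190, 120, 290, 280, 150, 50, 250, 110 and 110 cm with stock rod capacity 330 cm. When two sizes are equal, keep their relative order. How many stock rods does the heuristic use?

7

Sorted descending: 290, 280, 280, 250, 190, 160, 150, 120, 110, 110, 50.
  290 → stock rod 1 (new)  [load 290/330]
  280 → stock rod 2 (new)  [load 280/330]
  280 → stock rod 3 (new)  [load 280/330]
  250 → stock rod 4 (new)  [load 250/330]
  190 → stock rod 5 (new)  [load 190/330]
  160 → stock rod 6 (new)  [load 160/330]
  150 → stock rod 6  [load 310/330]
  120 → stock rod 5  [load 310/330]
  110 → stock rod 7 (new)  [load 110/330]
  110 → stock rod 7  [load 220/330]
  50 → stock rod 2  [load 330/330]
7 stock rods opened.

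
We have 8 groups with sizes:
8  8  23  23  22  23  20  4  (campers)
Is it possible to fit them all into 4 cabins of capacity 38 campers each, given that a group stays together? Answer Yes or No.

No

Total = 131 campers; ⌈131/38⌉ = 4.
5 groups each exceed half the capacity and cannot share a cabin, forcing at least 5 cabins.
At least 5 cabins are required, but only 4 are allowed.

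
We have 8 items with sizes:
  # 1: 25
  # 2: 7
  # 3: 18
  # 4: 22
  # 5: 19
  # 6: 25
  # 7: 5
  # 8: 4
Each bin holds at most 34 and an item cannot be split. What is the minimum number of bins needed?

5

Total = 25 + 25 + 22 + 19 + 18 + 7 + 5 + 4 = 125.
Lower bound: ⌈125/34⌉ = 4 bins.
Also, 5 items each exceed 17, and no two of those can share a bin, so at least 5 bins are needed.
A packing using 5 bins:
  bin 1: 25 + 7 = 32
  bin 2: 25 + 5 + 4 = 34
  bin 3: 22 = 22
  bin 4: 19 = 19
  bin 5: 18 = 18
This matches the lower bound, so 5 is optimal.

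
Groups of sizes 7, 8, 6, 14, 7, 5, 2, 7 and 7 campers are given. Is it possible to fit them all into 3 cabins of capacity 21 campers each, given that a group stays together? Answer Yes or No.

A valid assignment using 3 cabins:
  cabin 1: 14 + 7 = 21
  cabin 2: 8 + 7 + 6 = 21
  cabin 3: 7 + 7 + 5 + 2 = 21
Every load is within 21 campers, so 3 cabins suffice.

Yes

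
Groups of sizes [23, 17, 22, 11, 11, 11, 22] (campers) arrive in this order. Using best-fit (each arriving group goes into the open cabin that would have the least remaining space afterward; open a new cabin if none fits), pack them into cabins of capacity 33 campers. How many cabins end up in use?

4

  23 → cabin 1 (new)  [load 23/33]
  17 → cabin 2 (new)  [load 17/33]
  22 → cabin 3 (new)  [load 22/33]
  11 → cabin 3  [load 33/33]
  11 → cabin 2  [load 28/33]
  11 → cabin 4 (new)  [load 11/33]
  22 → cabin 4  [load 33/33]
4 cabins opened.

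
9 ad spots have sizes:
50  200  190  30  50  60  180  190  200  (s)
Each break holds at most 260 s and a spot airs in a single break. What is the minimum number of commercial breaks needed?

5

Total = 200 + 200 + 190 + 190 + 180 + 60 + 50 + 50 + 30 = 1150 s.
Lower bound: ⌈1150/260⌉ = 5 commercial breaks.
A packing using 5 commercial breaks:
  break 1: 200 + 60 = 260
  break 2: 200 + 50 = 250
  break 3: 190 + 50 = 240
  break 4: 190 + 30 = 220
  break 5: 180 = 180
This matches the lower bound, so 5 is optimal.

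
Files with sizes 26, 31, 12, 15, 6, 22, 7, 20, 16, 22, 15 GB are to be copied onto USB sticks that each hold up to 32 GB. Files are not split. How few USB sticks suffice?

Total = 31 + 26 + 22 + 22 + 20 + 16 + 15 + 15 + 12 + 7 + 6 = 192 GB.
Lower bound: ⌈192/32⌉ = 6 USB sticks.
A packing using 7 USB sticks:
  USB stick 1: 31 = 31
  USB stick 2: 26 + 6 = 32
  USB stick 3: 22 + 7 = 29
  USB stick 4: 22 = 22
  USB stick 5: 20 + 12 = 32
  USB stick 6: 16 + 15 = 31
  USB stick 7: 15 = 15
No arrangement into 6 USB sticks stays within capacity, so 7 is optimal.

7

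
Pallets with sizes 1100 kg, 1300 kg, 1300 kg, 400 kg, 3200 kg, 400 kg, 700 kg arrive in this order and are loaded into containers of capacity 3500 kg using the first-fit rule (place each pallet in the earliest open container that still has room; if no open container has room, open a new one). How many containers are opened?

3

  1100 → container 1 (new)  [load 1100/3500]
  1300 → container 1  [load 2400/3500]
  1300 → container 2 (new)  [load 1300/3500]
  400 → container 1  [load 2800/3500]
  3200 → container 3 (new)  [load 3200/3500]
  400 → container 1  [load 3200/3500]
  700 → container 2  [load 2000/3500]
3 containers opened.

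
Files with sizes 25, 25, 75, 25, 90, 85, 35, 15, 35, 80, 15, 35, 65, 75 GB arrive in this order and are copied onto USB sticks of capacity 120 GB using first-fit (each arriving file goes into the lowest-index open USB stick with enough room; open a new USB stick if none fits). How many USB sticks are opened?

7

  25 → USB stick 1 (new)  [load 25/120]
  25 → USB stick 1  [load 50/120]
  75 → USB stick 2 (new)  [load 75/120]
  25 → USB stick 1  [load 75/120]
  90 → USB stick 3 (new)  [load 90/120]
  85 → USB stick 4 (new)  [load 85/120]
  35 → USB stick 1  [load 110/120]
  15 → USB stick 2  [load 90/120]
  35 → USB stick 4  [load 120/120]
  80 → USB stick 5 (new)  [load 80/120]
  15 → USB stick 2  [load 105/120]
  35 → USB stick 5  [load 115/120]
  65 → USB stick 6 (new)  [load 65/120]
  75 → USB stick 7 (new)  [load 75/120]
7 USB sticks opened.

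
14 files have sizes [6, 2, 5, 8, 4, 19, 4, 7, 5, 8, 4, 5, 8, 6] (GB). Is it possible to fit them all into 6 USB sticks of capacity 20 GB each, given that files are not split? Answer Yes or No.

Yes

A valid assignment using 5 USB sticks:
  USB stick 1: 19 = 19
  USB stick 2: 8 + 8 + 4 = 20
  USB stick 3: 8 + 7 + 5 = 20
  USB stick 4: 6 + 6 + 5 + 2 = 19
  USB stick 5: 5 + 4 + 4 = 13
That uses only 5 ≤ 6, so 6 USB sticks are enough.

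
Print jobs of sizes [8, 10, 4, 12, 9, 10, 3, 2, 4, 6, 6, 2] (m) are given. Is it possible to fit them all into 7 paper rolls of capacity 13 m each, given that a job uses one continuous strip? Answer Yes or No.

Yes

A valid assignment using 7 paper rolls:
  roll 1: 12 = 12
  roll 2: 10 + 3 = 13
  roll 3: 10 + 2 = 12
  roll 4: 9 + 4 = 13
  roll 5: 8 + 4 = 12
  roll 6: 6 + 6 = 12
  roll 7: 2 = 2
Every load is within 13 m, so 7 paper rolls suffice.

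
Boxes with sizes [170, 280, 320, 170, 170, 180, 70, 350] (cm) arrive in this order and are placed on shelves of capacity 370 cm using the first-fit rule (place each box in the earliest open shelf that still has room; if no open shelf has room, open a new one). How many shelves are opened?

  170 → shelf 1 (new)  [load 170/370]
  280 → shelf 2 (new)  [load 280/370]
  320 → shelf 3 (new)  [load 320/370]
  170 → shelf 1  [load 340/370]
  170 → shelf 4 (new)  [load 170/370]
  180 → shelf 4  [load 350/370]
  70 → shelf 2  [load 350/370]
  350 → shelf 5 (new)  [load 350/370]
5 shelves opened.

5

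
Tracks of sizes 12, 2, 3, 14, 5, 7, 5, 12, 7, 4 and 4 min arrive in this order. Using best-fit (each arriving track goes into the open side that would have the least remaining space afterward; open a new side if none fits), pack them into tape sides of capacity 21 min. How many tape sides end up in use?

  12 → side 1 (new)  [load 12/21]
  2 → side 1  [load 14/21]
  3 → side 1  [load 17/21]
  14 → side 2 (new)  [load 14/21]
  5 → side 2  [load 19/21]
  7 → side 3 (new)  [load 7/21]
  5 → side 3  [load 12/21]
  12 → side 4 (new)  [load 12/21]
  7 → side 3  [load 19/21]
  4 → side 1  [load 21/21]
  4 → side 4  [load 16/21]
4 tape sides opened.

4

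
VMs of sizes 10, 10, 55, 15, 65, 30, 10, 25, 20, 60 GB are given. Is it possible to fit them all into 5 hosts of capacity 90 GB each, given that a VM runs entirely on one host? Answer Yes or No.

Yes

A valid assignment using 4 hosts:
  host 1: 65 + 25 = 90
  host 2: 60 + 30 = 90
  host 3: 55 + 20 + 15 = 90
  host 4: 10 + 10 + 10 = 30
That uses only 4 ≤ 5, so 5 hosts are enough.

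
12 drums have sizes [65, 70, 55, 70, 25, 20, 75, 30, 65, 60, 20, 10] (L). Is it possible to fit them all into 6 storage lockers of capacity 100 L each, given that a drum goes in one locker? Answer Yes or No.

No

Total = 565 L; ⌈565/100⌉ = 6.
7 drums each exceed half the capacity and cannot share a locker, forcing at least 7 storage lockers.
At least 7 storage lockers are required, but only 6 are allowed.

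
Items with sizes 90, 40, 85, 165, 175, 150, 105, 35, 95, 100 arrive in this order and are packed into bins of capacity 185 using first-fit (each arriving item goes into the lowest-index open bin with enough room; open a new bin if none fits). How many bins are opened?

  90 → bin 1 (new)  [load 90/185]
  40 → bin 1  [load 130/185]
  85 → bin 2 (new)  [load 85/185]
  165 → bin 3 (new)  [load 165/185]
  175 → bin 4 (new)  [load 175/185]
  150 → bin 5 (new)  [load 150/185]
  105 → bin 6 (new)  [load 105/185]
  35 → bin 1  [load 165/185]
  95 → bin 2  [load 180/185]
  100 → bin 7 (new)  [load 100/185]
7 bins opened.

7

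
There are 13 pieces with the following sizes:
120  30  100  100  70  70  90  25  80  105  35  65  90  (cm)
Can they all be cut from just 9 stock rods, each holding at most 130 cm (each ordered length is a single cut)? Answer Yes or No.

No

Total = 980 cm; ⌈980/130⌉ = 8.
9 pieces each exceed half the capacity and cannot share a stock rod, forcing at least 9 stock rods.
The bound of 9 does not rule out 9, but exhaustive search shows no assignment into 9 stock rods of capacity 130 cm exists — the minimum is 10.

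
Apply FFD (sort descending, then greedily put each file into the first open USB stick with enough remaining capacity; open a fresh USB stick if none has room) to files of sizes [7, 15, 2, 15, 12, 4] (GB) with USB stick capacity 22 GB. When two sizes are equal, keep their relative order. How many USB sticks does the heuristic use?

Sorted descending: 15, 15, 12, 7, 4, 2.
  15 → USB stick 1 (new)  [load 15/22]
  15 → USB stick 2 (new)  [load 15/22]
  12 → USB stick 3 (new)  [load 12/22]
  7 → USB stick 1  [load 22/22]
  4 → USB stick 2  [load 19/22]
  2 → USB stick 2  [load 21/22]
3 USB sticks opened.

3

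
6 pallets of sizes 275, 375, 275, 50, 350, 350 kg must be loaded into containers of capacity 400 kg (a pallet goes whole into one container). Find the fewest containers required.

5

Total = 375 + 350 + 350 + 275 + 275 + 50 = 1675 kg.
Lower bound: ⌈1675/400⌉ = 5 containers.
A packing using 5 containers:
  container 1: 375 = 375
  container 2: 350 + 50 = 400
  container 3: 350 = 350
  container 4: 275 = 275
  container 5: 275 = 275
This matches the lower bound, so 5 is optimal.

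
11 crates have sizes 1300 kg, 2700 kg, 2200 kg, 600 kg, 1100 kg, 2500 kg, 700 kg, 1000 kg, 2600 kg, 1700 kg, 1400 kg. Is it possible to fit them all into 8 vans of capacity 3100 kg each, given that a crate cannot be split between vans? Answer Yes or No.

A valid assignment using 7 vans:
  van 1: 2700 = 2700
  van 2: 2600 = 2600
  van 3: 2500 + 600 = 3100
  van 4: 2200 + 700 = 2900
  van 5: 1700 + 1400 = 3100
  van 6: 1300 + 1100 = 2400
  van 7: 1000 = 1000
That uses only 7 ≤ 8, so 8 vans are enough.

Yes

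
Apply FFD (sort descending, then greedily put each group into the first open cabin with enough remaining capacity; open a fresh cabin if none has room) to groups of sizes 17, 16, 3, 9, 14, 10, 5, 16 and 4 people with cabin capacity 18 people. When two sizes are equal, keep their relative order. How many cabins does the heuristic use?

Sorted descending: 17, 16, 16, 14, 10, 9, 5, 4, 3.
  17 → cabin 1 (new)  [load 17/18]
  16 → cabin 2 (new)  [load 16/18]
  16 → cabin 3 (new)  [load 16/18]
  14 → cabin 4 (new)  [load 14/18]
  10 → cabin 5 (new)  [load 10/18]
  9 → cabin 6 (new)  [load 9/18]
  5 → cabin 5  [load 15/18]
  4 → cabin 4  [load 18/18]
  3 → cabin 5  [load 18/18]
6 cabins opened.

6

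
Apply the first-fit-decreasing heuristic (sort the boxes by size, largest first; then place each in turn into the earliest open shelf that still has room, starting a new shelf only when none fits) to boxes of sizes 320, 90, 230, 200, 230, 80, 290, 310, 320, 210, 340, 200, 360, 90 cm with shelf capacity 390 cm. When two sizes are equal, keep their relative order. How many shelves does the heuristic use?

11

Sorted descending: 360, 340, 320, 320, 310, 290, 230, 230, 210, 200, 200, 90, 90, 80.
  360 → shelf 1 (new)  [load 360/390]
  340 → shelf 2 (new)  [load 340/390]
  320 → shelf 3 (new)  [load 320/390]
  320 → shelf 4 (new)  [load 320/390]
  310 → shelf 5 (new)  [load 310/390]
  290 → shelf 6 (new)  [load 290/390]
  230 → shelf 7 (new)  [load 230/390]
  230 → shelf 8 (new)  [load 230/390]
  210 → shelf 9 (new)  [load 210/390]
  200 → shelf 10 (new)  [load 200/390]
  200 → shelf 11 (new)  [load 200/390]
  90 → shelf 6  [load 380/390]
  90 → shelf 7  [load 320/390]
  80 → shelf 5  [load 390/390]
11 shelves opened.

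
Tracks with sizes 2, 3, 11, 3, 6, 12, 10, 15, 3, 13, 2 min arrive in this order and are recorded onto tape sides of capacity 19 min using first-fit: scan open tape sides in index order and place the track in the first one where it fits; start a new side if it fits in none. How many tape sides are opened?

5

  2 → side 1 (new)  [load 2/19]
  3 → side 1  [load 5/19]
  11 → side 1  [load 16/19]
  3 → side 1  [load 19/19]
  6 → side 2 (new)  [load 6/19]
  12 → side 2  [load 18/19]
  10 → side 3 (new)  [load 10/19]
  15 → side 4 (new)  [load 15/19]
  3 → side 3  [load 13/19]
  13 → side 5 (new)  [load 13/19]
  2 → side 3  [load 15/19]
5 tape sides opened.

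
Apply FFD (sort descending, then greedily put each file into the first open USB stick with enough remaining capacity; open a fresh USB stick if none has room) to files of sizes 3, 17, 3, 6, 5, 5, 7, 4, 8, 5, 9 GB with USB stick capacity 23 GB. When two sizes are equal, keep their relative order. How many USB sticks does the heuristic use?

Sorted descending: 17, 9, 8, 7, 6, 5, 5, 5, 4, 3, 3.
  17 → USB stick 1 (new)  [load 17/23]
  9 → USB stick 2 (new)  [load 9/23]
  8 → USB stick 2  [load 17/23]
  7 → USB stick 3 (new)  [load 7/23]
  6 → USB stick 1  [load 23/23]
  5 → USB stick 2  [load 22/23]
  5 → USB stick 3  [load 12/23]
  5 → USB stick 3  [load 17/23]
  4 → USB stick 3  [load 21/23]
  3 → USB stick 4 (new)  [load 3/23]
  3 → USB stick 4  [load 6/23]
4 USB sticks opened.

4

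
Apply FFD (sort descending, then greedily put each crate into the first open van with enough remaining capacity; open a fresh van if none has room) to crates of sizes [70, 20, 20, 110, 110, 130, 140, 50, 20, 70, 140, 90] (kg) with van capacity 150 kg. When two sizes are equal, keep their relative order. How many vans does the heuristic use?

7

Sorted descending: 140, 140, 130, 110, 110, 90, 70, 70, 50, 20, 20, 20.
  140 → van 1 (new)  [load 140/150]
  140 → van 2 (new)  [load 140/150]
  130 → van 3 (new)  [load 130/150]
  110 → van 4 (new)  [load 110/150]
  110 → van 5 (new)  [load 110/150]
  90 → van 6 (new)  [load 90/150]
  70 → van 7 (new)  [load 70/150]
  70 → van 7  [load 140/150]
  50 → van 6  [load 140/150]
  20 → van 3  [load 150/150]
  20 → van 4  [load 130/150]
  20 → van 4  [load 150/150]
7 vans opened.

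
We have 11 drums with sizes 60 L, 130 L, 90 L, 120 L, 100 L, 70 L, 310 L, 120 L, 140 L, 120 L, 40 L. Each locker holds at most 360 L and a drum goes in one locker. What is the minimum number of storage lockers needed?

4

Total = 310 + 140 + 130 + 120 + 120 + 120 + 100 + 90 + 70 + 60 + 40 = 1300 L.
Lower bound: ⌈1300/360⌉ = 4 storage lockers.
A packing using 4 storage lockers:
  locker 1: 310 + 40 = 350
  locker 2: 140 + 130 + 90 = 360
  locker 3: 120 + 120 + 120 = 360
  locker 4: 100 + 70 + 60 = 230
This matches the lower bound, so 4 is optimal.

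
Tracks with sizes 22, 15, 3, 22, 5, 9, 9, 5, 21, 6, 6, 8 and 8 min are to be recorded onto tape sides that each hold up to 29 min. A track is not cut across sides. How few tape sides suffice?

5

Total = 22 + 22 + 21 + 15 + 9 + 9 + 8 + 8 + 6 + 6 + 5 + 5 + 3 = 139 min.
Lower bound: ⌈139/29⌉ = 5 tape sides.
A packing using 5 tape sides:
  side 1: 22 + 6 = 28
  side 2: 22 + 6 = 28
  side 3: 21 + 8 = 29
  side 4: 15 + 9 + 5 = 29
  side 5: 9 + 8 + 5 + 3 = 25
This matches the lower bound, so 5 is optimal.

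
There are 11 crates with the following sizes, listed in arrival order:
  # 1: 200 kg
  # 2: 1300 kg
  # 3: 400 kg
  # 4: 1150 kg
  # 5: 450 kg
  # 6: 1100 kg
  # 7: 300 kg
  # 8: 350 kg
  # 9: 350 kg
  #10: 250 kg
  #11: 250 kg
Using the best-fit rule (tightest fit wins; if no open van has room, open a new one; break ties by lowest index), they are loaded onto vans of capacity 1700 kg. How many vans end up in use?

  200 → van 1 (new)  [load 200/1700]
  1300 → van 1  [load 1500/1700]
  400 → van 2 (new)  [load 400/1700]
  1150 → van 2  [load 1550/1700]
  450 → van 3 (new)  [load 450/1700]
  1100 → van 3  [load 1550/1700]
  300 → van 4 (new)  [load 300/1700]
  350 → van 4  [load 650/1700]
  350 → van 4  [load 1000/1700]
  250 → van 4  [load 1250/1700]
  250 → van 4  [load 1500/1700]
4 vans opened.

4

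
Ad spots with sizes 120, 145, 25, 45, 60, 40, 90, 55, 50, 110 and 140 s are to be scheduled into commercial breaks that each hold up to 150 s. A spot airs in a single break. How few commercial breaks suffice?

Total = 145 + 140 + 120 + 110 + 90 + 60 + 55 + 50 + 45 + 40 + 25 = 880 s.
Lower bound: ⌈880/150⌉ = 6 commercial breaks.
A packing using 6 commercial breaks:
  break 1: 145 = 145
  break 2: 140 = 140
  break 3: 120 + 25 = 145
  break 4: 110 + 40 = 150
  break 5: 90 + 60 = 150
  break 6: 55 + 50 + 45 = 150
This matches the lower bound, so 6 is optimal.

6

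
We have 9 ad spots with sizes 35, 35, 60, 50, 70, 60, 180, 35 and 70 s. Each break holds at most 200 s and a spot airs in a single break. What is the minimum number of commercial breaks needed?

Total = 180 + 70 + 70 + 60 + 60 + 50 + 35 + 35 + 35 = 595 s.
Lower bound: ⌈595/200⌉ = 3 commercial breaks.
A packing using 4 commercial breaks:
  break 1: 180 = 180
  break 2: 70 + 70 + 60 = 200
  break 3: 60 + 50 + 35 + 35 = 180
  break 4: 35 = 35
No arrangement into 3 commercial breaks stays within capacity, so 4 is optimal.

4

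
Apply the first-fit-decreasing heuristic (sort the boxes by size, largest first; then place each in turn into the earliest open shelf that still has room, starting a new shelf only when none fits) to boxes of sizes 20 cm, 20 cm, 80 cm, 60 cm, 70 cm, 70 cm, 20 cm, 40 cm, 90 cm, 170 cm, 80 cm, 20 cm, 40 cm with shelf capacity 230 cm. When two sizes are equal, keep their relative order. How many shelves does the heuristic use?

Sorted descending: 170, 90, 80, 80, 70, 70, 60, 40, 40, 20, 20, 20, 20.
  170 → shelf 1 (new)  [load 170/230]
  90 → shelf 2 (new)  [load 90/230]
  80 → shelf 2  [load 170/230]
  80 → shelf 3 (new)  [load 80/230]
  70 → shelf 3  [load 150/230]
  70 → shelf 3  [load 220/230]
  60 → shelf 1  [load 230/230]
  40 → shelf 2  [load 210/230]
  40 → shelf 4 (new)  [load 40/230]
  20 → shelf 2  [load 230/230]
  20 → shelf 4  [load 60/230]
  20 → shelf 4  [load 80/230]
  20 → shelf 4  [load 100/230]
4 shelves opened.

4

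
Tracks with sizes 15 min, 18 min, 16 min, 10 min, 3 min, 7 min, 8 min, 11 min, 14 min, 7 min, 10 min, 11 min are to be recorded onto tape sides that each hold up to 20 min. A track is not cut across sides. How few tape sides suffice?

8

Total = 18 + 16 + 15 + 14 + 11 + 11 + 10 + 10 + 8 + 7 + 7 + 3 = 130 min.
Lower bound: ⌈130/20⌉ = 7 tape sides.
A packing using 8 tape sides:
  side 1: 18 = 18
  side 2: 16 + 3 = 19
  side 3: 15 = 15
  side 4: 14 = 14
  side 5: 11 + 8 = 19
  side 6: 11 + 7 = 18
  side 7: 10 + 10 = 20
  side 8: 7 = 7
No arrangement into 7 tape sides stays within capacity, so 8 is optimal.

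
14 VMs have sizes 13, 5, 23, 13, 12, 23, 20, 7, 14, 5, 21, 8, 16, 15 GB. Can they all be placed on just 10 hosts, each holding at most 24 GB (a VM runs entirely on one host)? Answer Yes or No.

Yes

A valid assignment using 10 hosts:
  host 1: 23 = 23
  host 2: 23 = 23
  host 3: 21 = 21
  host 4: 20 = 20
  host 5: 16 + 8 = 24
  host 6: 15 + 7 = 22
  host 7: 14 + 5 + 5 = 24
  host 8: 13 = 13
  host 9: 13 = 13
  host 10: 12 = 12
Every load is within 24 GB, so 10 hosts suffice.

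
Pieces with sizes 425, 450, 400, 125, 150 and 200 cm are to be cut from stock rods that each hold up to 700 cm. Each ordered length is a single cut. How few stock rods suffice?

Total = 450 + 425 + 400 + 200 + 150 + 125 = 1750 cm.
Lower bound: ⌈1750/700⌉ = 3 stock rods.
A packing using 3 stock rods:
  stock rod 1: 450 + 200 = 650
  stock rod 2: 425 + 150 + 125 = 700
  stock rod 3: 400 = 400
This matches the lower bound, so 3 is optimal.

3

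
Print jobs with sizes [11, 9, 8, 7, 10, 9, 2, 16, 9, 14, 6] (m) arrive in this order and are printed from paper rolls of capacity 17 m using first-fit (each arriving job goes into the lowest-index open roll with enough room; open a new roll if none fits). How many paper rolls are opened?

7

  11 → roll 1 (new)  [load 11/17]
  9 → roll 2 (new)  [load 9/17]
  8 → roll 2  [load 17/17]
  7 → roll 3 (new)  [load 7/17]
  10 → roll 3  [load 17/17]
  9 → roll 4 (new)  [load 9/17]
  2 → roll 1  [load 13/17]
  16 → roll 5 (new)  [load 16/17]
  9 → roll 6 (new)  [load 9/17]
  14 → roll 7 (new)  [load 14/17]
  6 → roll 4  [load 15/17]
7 paper rolls opened.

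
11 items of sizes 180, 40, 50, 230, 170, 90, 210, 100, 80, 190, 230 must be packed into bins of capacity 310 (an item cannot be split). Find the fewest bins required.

6

Total = 230 + 230 + 210 + 190 + 180 + 170 + 100 + 90 + 80 + 50 + 40 = 1570.
Lower bound: ⌈1570/310⌉ = 6 bins.
A packing using 6 bins:
  bin 1: 230 + 80 = 310
  bin 2: 230 + 50 = 280
  bin 3: 210 + 100 = 310
  bin 4: 190 + 90 = 280
  bin 5: 180 + 40 = 220
  bin 6: 170 = 170
This matches the lower bound, so 6 is optimal.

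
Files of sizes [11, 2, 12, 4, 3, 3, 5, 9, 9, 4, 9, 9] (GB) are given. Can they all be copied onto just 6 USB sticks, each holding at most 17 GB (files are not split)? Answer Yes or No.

Yes

A valid assignment using 6 USB sticks:
  USB stick 1: 12 + 5 = 17
  USB stick 2: 11 + 4 + 2 = 17
  USB stick 3: 9 + 4 + 3 = 16
  USB stick 4: 9 + 3 = 12
  USB stick 5: 9 = 9
  USB stick 6: 9 = 9
Every load is within 17 GB, so 6 USB sticks suffice.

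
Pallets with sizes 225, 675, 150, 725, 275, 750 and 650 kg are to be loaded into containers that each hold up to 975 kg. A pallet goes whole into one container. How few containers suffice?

4

Total = 750 + 725 + 675 + 650 + 275 + 225 + 150 = 3450 kg.
Lower bound: ⌈3450/975⌉ = 4 containers.
A packing using 4 containers:
  container 1: 750 + 225 = 975
  container 2: 725 + 150 = 875
  container 3: 675 + 275 = 950
  container 4: 650 = 650
This matches the lower bound, so 4 is optimal.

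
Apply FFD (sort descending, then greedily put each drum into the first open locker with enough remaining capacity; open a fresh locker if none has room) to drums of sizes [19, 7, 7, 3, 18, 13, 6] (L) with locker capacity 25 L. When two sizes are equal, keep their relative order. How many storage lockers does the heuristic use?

Sorted descending: 19, 18, 13, 7, 7, 6, 3.
  19 → locker 1 (new)  [load 19/25]
  18 → locker 2 (new)  [load 18/25]
  13 → locker 3 (new)  [load 13/25]
  7 → locker 2  [load 25/25]
  7 → locker 3  [load 20/25]
  6 → locker 1  [load 25/25]
  3 → locker 3  [load 23/25]
3 storage lockers opened.

3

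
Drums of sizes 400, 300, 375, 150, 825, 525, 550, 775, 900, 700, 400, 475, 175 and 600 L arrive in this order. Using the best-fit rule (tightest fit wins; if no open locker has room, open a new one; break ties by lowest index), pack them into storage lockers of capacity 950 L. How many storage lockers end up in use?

9

  400 → locker 1 (new)  [load 400/950]
  300 → locker 1  [load 700/950]
  375 → locker 2 (new)  [load 375/950]
  150 → locker 1  [load 850/950]
  825 → locker 3 (new)  [load 825/950]
  525 → locker 2  [load 900/950]
  550 → locker 4 (new)  [load 550/950]
  775 → locker 5 (new)  [load 775/950]
  900 → locker 6 (new)  [load 900/950]
  700 → locker 7 (new)  [load 700/950]
  400 → locker 4  [load 950/950]
  475 → locker 8 (new)  [load 475/950]
  175 → locker 5  [load 950/950]
  600 → locker 9 (new)  [load 600/950]
9 storage lockers opened.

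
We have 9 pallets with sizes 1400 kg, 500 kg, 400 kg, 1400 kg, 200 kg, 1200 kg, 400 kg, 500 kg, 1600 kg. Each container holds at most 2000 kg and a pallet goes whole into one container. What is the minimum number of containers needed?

Total = 1600 + 1400 + 1400 + 1200 + 500 + 500 + 400 + 400 + 200 = 7600 kg.
Lower bound: ⌈7600/2000⌉ = 4 containers.
A packing using 4 containers:
  container 1: 1600 + 400 = 2000
  container 2: 1400 + 500 = 1900
  container 3: 1400 + 500 = 1900
  container 4: 1200 + 400 + 200 = 1800
This matches the lower bound, so 4 is optimal.

4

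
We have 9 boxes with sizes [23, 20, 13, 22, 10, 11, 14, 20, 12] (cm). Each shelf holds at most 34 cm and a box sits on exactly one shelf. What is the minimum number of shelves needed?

Total = 23 + 22 + 20 + 20 + 14 + 13 + 12 + 11 + 10 = 145 cm.
Lower bound: ⌈145/34⌉ = 5 shelves.
A packing using 5 shelves:
  shelf 1: 23 + 11 = 34
  shelf 2: 22 + 12 = 34
  shelf 3: 20 + 14 = 34
  shelf 4: 20 + 13 = 33
  shelf 5: 10 = 10
This matches the lower bound, so 5 is optimal.

5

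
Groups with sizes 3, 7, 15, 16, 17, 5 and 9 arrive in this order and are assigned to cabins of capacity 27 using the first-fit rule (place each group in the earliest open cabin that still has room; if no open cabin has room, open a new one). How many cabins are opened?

  3 → cabin 1 (new)  [load 3/27]
  7 → cabin 1  [load 10/27]
  15 → cabin 1  [load 25/27]
  16 → cabin 2 (new)  [load 16/27]
  17 → cabin 3 (new)  [load 17/27]
  5 → cabin 2  [load 21/27]
  9 → cabin 3  [load 26/27]
3 cabins opened.

3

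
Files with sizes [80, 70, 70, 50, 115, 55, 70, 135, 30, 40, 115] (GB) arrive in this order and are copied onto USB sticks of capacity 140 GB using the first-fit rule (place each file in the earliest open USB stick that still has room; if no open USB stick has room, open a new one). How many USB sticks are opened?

7

  80 → USB stick 1 (new)  [load 80/140]
  70 → USB stick 2 (new)  [load 70/140]
  70 → USB stick 2  [load 140/140]
  50 → USB stick 1  [load 130/140]
  115 → USB stick 3 (new)  [load 115/140]
  55 → USB stick 4 (new)  [load 55/140]
  70 → USB stick 4  [load 125/140]
  135 → USB stick 5 (new)  [load 135/140]
  30 → USB stick 6 (new)  [load 30/140]
  40 → USB stick 6  [load 70/140]
  115 → USB stick 7 (new)  [load 115/140]
7 USB sticks opened.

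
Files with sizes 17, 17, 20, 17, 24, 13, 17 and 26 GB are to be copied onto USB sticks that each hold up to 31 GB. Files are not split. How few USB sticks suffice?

7

Total = 26 + 24 + 20 + 17 + 17 + 17 + 17 + 13 = 151 GB.
Lower bound: ⌈151/31⌉ = 5 USB sticks.
Also, 7 files each exceed 31/2 GB, and no two of those can share a USB stick, so at least 7 USB sticks are needed.
A packing using 7 USB sticks:
  USB stick 1: 26 = 26
  USB stick 2: 24 = 24
  USB stick 3: 20 = 20
  USB stick 4: 17 + 13 = 30
  USB stick 5: 17 = 17
  USB stick 6: 17 = 17
  USB stick 7: 17 = 17
This matches the lower bound, so 7 is optimal.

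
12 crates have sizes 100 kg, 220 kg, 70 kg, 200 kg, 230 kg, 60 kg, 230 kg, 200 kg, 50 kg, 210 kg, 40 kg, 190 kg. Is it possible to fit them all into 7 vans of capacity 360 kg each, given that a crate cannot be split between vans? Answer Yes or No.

Yes

A valid assignment using 7 vans:
  van 1: 230 + 100 = 330
  van 2: 230 + 70 + 60 = 360
  van 3: 220 + 50 + 40 = 310
  van 4: 210 = 210
  van 5: 200 = 200
  van 6: 200 = 200
  van 7: 190 = 190
Every load is within 360 kg, so 7 vans suffice.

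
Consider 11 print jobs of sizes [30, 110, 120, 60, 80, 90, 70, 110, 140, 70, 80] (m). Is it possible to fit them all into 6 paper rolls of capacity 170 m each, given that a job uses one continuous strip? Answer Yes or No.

Total = 960 m; ⌈960/170⌉ = 6.
The bound of 6 does not rule out 6, but exhaustive search shows no assignment into 6 paper rolls of capacity 170 m exists — the minimum is 7.

No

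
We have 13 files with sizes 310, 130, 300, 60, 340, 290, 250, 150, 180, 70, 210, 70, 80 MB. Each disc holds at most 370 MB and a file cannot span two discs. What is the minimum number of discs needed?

Total = 340 + 310 + 300 + 290 + 250 + 210 + 180 + 150 + 130 + 80 + 70 + 70 + 60 = 2440 MB.
Lower bound: ⌈2440/370⌉ = 7 discs.
A packing using 7 discs:
  disc 1: 340 = 340
  disc 2: 310 + 60 = 370
  disc 3: 300 + 70 = 370
  disc 4: 290 + 80 = 370
  disc 5: 250 + 70 = 320
  disc 6: 210 + 150 = 360
  disc 7: 180 + 130 = 310
This matches the lower bound, so 7 is optimal.

7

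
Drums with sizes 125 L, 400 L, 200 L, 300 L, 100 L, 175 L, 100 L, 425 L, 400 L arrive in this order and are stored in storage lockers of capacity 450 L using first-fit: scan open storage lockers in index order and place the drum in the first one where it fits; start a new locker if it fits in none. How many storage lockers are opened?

  125 → locker 1 (new)  [load 125/450]
  400 → locker 2 (new)  [load 400/450]
  200 → locker 1  [load 325/450]
  300 → locker 3 (new)  [load 300/450]
  100 → locker 1  [load 425/450]
  175 → locker 4 (new)  [load 175/450]
  100 → locker 3  [load 400/450]
  425 → locker 5 (new)  [load 425/450]
  400 → locker 6 (new)  [load 400/450]
6 storage lockers opened.

6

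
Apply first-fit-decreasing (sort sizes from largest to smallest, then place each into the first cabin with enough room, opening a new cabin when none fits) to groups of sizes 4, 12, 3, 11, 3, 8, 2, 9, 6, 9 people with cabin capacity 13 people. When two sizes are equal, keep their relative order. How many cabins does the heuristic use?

Sorted descending: 12, 11, 9, 9, 8, 6, 4, 3, 3, 2.
  12 → cabin 1 (new)  [load 12/13]
  11 → cabin 2 (new)  [load 11/13]
  9 → cabin 3 (new)  [load 9/13]
  9 → cabin 4 (new)  [load 9/13]
  8 → cabin 5 (new)  [load 8/13]
  6 → cabin 6 (new)  [load 6/13]
  4 → cabin 3  [load 13/13]
  3 → cabin 4  [load 12/13]
  3 → cabin 5  [load 11/13]
  2 → cabin 2  [load 13/13]
6 cabins opened.

6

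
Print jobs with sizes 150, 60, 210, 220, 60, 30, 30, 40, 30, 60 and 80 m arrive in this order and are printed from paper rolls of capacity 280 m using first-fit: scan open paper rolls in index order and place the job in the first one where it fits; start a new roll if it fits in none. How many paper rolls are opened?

4

  150 → roll 1 (new)  [load 150/280]
  60 → roll 1  [load 210/280]
  210 → roll 2 (new)  [load 210/280]
  220 → roll 3 (new)  [load 220/280]
  60 → roll 1  [load 270/280]
  30 → roll 2  [load 240/280]
  30 → roll 2  [load 270/280]
  40 → roll 3  [load 260/280]
  30 → roll 4 (new)  [load 30/280]
  60 → roll 4  [load 90/280]
  80 → roll 4  [load 170/280]
4 paper rolls opened.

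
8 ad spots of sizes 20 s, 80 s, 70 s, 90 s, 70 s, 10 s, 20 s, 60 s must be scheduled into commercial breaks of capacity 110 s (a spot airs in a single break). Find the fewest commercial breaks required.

5

Total = 90 + 80 + 70 + 70 + 60 + 20 + 20 + 10 = 420 s.
Lower bound: ⌈420/110⌉ = 4 commercial breaks.
Also, 5 ad spots each exceed 55 s, and no two of those can share a break, so at least 5 commercial breaks are needed.
A packing using 5 commercial breaks:
  break 1: 90 + 20 = 110
  break 2: 80 + 20 + 10 = 110
  break 3: 70 = 70
  break 4: 70 = 70
  break 5: 60 = 60
This matches the lower bound, so 5 is optimal.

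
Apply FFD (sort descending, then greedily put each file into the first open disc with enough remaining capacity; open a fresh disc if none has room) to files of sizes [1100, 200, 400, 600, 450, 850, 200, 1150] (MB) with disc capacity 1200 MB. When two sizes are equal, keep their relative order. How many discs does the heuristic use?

Sorted descending: 1150, 1100, 850, 600, 450, 400, 200, 200.
  1150 → disc 1 (new)  [load 1150/1200]
  1100 → disc 2 (new)  [load 1100/1200]
  850 → disc 3 (new)  [load 850/1200]
  600 → disc 4 (new)  [load 600/1200]
  450 → disc 4  [load 1050/1200]
  400 → disc 5 (new)  [load 400/1200]
  200 → disc 3  [load 1050/1200]
  200 → disc 5  [load 600/1200]
5 discs opened.

5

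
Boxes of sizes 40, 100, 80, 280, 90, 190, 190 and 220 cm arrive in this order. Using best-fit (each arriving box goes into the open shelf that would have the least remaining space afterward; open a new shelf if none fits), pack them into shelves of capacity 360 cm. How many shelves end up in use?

  40 → shelf 1 (new)  [load 40/360]
  100 → shelf 1  [load 140/360]
  80 → shelf 1  [load 220/360]
  280 → shelf 2 (new)  [load 280/360]
  90 → shelf 1  [load 310/360]
  190 → shelf 3 (new)  [load 190/360]
  190 → shelf 4 (new)  [load 190/360]
  220 → shelf 5 (new)  [load 220/360]
5 shelves opened.

5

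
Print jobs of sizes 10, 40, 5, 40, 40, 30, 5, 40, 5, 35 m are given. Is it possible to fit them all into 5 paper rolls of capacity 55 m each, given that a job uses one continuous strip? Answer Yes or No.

Total = 250 m; ⌈250/55⌉ = 5.
6 print jobs each exceed half the capacity and cannot share a roll, forcing at least 6 paper rolls.
At least 6 paper rolls are required, but only 5 are allowed.

No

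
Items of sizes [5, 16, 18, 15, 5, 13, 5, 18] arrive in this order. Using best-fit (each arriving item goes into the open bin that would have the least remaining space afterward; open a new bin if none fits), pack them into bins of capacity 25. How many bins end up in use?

  5 → bin 1 (new)  [load 5/25]
  16 → bin 1  [load 21/25]
  18 → bin 2 (new)  [load 18/25]
  15 → bin 3 (new)  [load 15/25]
  5 → bin 2  [load 23/25]
  13 → bin 4 (new)  [load 13/25]
  5 → bin 3  [load 20/25]
  18 → bin 5 (new)  [load 18/25]
5 bins opened.

5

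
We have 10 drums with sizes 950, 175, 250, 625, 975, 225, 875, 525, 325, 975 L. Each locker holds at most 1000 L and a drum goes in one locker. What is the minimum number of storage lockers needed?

7

Total = 975 + 975 + 950 + 875 + 625 + 525 + 325 + 250 + 225 + 175 = 5900 L.
Lower bound: ⌈5900/1000⌉ = 6 storage lockers.
A packing using 7 storage lockers:
  locker 1: 975 = 975
  locker 2: 975 = 975
  locker 3: 950 = 950
  locker 4: 875 = 875
  locker 5: 625 + 325 = 950
  locker 6: 525 + 250 + 225 = 1000
  locker 7: 175 = 175
No arrangement into 6 storage lockers stays within capacity, so 7 is optimal.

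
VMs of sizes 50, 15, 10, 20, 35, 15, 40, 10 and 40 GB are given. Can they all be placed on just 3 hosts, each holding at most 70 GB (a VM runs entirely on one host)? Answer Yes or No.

No

Total = 235 GB; ⌈235/70⌉ = 4.
At least 4 hosts are required, but only 3 are allowed.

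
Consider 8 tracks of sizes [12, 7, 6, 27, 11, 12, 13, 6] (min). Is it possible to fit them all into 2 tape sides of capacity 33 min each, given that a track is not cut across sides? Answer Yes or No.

Total = 94 min; ⌈94/33⌉ = 3.
At least 3 tape sides are required, but only 2 are allowed.

No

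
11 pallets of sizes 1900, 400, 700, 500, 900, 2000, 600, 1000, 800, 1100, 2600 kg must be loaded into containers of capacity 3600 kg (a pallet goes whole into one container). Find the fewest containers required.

Total = 2600 + 2000 + 1900 + 1100 + 1000 + 900 + 800 + 700 + 600 + 500 + 400 = 12500 kg.
Lower bound: ⌈12500/3600⌉ = 4 containers.
A packing using 4 containers:
  container 1: 2600 + 1000 = 3600
  container 2: 2000 + 1100 + 500 = 3600
  container 3: 1900 + 900 + 800 = 3600
  container 4: 700 + 600 + 400 = 1700
This matches the lower bound, so 4 is optimal.

4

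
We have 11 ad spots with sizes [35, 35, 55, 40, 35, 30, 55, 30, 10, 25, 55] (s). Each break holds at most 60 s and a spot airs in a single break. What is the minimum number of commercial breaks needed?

8

Total = 55 + 55 + 55 + 40 + 35 + 35 + 35 + 30 + 30 + 25 + 10 = 405 s.
Lower bound: ⌈405/60⌉ = 7 commercial breaks.
A packing using 8 commercial breaks:
  break 1: 55 = 55
  break 2: 55 = 55
  break 3: 55 = 55
  break 4: 40 + 10 = 50
  break 5: 35 + 25 = 60
  break 6: 35 = 35
  break 7: 35 = 35
  break 8: 30 + 30 = 60
No arrangement into 7 commercial breaks stays within capacity, so 8 is optimal.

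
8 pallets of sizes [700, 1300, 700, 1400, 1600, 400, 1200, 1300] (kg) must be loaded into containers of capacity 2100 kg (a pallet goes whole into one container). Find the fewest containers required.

Total = 1600 + 1400 + 1300 + 1300 + 1200 + 700 + 700 + 400 = 8600 kg.
Lower bound: ⌈8600/2100⌉ = 5 containers.
A packing using 5 containers:
  container 1: 1600 + 400 = 2000
  container 2: 1400 + 700 = 2100
  container 3: 1300 + 700 = 2000
  container 4: 1300 = 1300
  container 5: 1200 = 1200
This matches the lower bound, so 5 is optimal.

5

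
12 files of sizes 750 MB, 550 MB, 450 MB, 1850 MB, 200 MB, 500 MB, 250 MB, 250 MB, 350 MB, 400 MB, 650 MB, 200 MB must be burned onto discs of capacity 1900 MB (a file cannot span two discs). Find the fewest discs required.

Total = 1850 + 750 + 650 + 550 + 500 + 450 + 400 + 350 + 250 + 250 + 200 + 200 = 6400 MB.
Lower bound: ⌈6400/1900⌉ = 4 discs.
A packing using 4 discs:
  disc 1: 1850 = 1850
  disc 2: 750 + 650 + 500 = 1900
  disc 3: 550 + 450 + 400 + 350 = 1750
  disc 4: 250 + 250 + 200 + 200 = 900
This matches the lower bound, so 4 is optimal.

4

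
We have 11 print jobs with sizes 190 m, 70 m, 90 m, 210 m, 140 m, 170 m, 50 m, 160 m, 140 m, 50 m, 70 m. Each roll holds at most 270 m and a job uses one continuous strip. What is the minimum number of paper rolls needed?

6

Total = 210 + 190 + 170 + 160 + 140 + 140 + 90 + 70 + 70 + 50 + 50 = 1340 m.
Lower bound: ⌈1340/270⌉ = 5 paper rolls.
Also, 6 print jobs each exceed 135 m, and no two of those can share a roll, so at least 6 paper rolls are needed.
A packing using 6 paper rolls:
  roll 1: 210 + 50 = 260
  roll 2: 190 + 70 = 260
  roll 3: 170 + 90 = 260
  roll 4: 160 + 70 = 230
  roll 5: 140 + 50 = 190
  roll 6: 140 = 140
This matches the lower bound, so 6 is optimal.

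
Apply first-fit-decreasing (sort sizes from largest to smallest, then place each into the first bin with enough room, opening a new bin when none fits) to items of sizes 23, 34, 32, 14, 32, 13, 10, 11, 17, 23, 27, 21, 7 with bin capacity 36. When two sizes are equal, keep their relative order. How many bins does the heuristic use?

8

Sorted descending: 34, 32, 32, 27, 23, 23, 21, 17, 14, 13, 11, 10, 7.
  34 → bin 1 (new)  [load 34/36]
  32 → bin 2 (new)  [load 32/36]
  32 → bin 3 (new)  [load 32/36]
  27 → bin 4 (new)  [load 27/36]
  23 → bin 5 (new)  [load 23/36]
  23 → bin 6 (new)  [load 23/36]
  21 → bin 7 (new)  [load 21/36]
  17 → bin 8 (new)  [load 17/36]
  14 → bin 7  [load 35/36]
  13 → bin 5  [load 36/36]
  11 → bin 6  [load 34/36]
  10 → bin 8  [load 27/36]
  7 → bin 4  [load 34/36]
8 bins opened.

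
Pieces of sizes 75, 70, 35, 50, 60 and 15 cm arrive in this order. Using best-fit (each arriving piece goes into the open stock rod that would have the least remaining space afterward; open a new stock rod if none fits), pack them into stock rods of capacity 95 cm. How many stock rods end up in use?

  75 → stock rod 1 (new)  [load 75/95]
  70 → stock rod 2 (new)  [load 70/95]
  35 → stock rod 3 (new)  [load 35/95]
  50 → stock rod 3  [load 85/95]
  60 → stock rod 4 (new)  [load 60/95]
  15 → stock rod 1  [load 90/95]
4 stock rods opened.

4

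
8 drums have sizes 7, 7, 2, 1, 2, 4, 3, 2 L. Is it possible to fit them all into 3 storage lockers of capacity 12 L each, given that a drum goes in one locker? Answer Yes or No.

Yes

A valid assignment using 3 storage lockers:
  locker 1: 7 + 4 + 1 = 12
  locker 2: 7 + 3 + 2 = 12
  locker 3: 2 + 2 = 4
Every load is within 12 L, so 3 storage lockers suffice.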